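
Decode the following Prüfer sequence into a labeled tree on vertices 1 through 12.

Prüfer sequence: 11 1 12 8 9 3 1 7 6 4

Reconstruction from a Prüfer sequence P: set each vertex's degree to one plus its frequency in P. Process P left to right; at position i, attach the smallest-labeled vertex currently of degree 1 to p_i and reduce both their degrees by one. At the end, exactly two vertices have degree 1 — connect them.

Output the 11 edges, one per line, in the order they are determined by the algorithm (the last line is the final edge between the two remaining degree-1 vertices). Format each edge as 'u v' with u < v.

Initial degrees: {1:3, 2:1, 3:2, 4:2, 5:1, 6:2, 7:2, 8:2, 9:2, 10:1, 11:2, 12:2}
Step 1: smallest deg-1 vertex = 2, p_1 = 11. Add edge {2,11}. Now deg[2]=0, deg[11]=1.
Step 2: smallest deg-1 vertex = 5, p_2 = 1. Add edge {1,5}. Now deg[5]=0, deg[1]=2.
Step 3: smallest deg-1 vertex = 10, p_3 = 12. Add edge {10,12}. Now deg[10]=0, deg[12]=1.
Step 4: smallest deg-1 vertex = 11, p_4 = 8. Add edge {8,11}. Now deg[11]=0, deg[8]=1.
Step 5: smallest deg-1 vertex = 8, p_5 = 9. Add edge {8,9}. Now deg[8]=0, deg[9]=1.
Step 6: smallest deg-1 vertex = 9, p_6 = 3. Add edge {3,9}. Now deg[9]=0, deg[3]=1.
Step 7: smallest deg-1 vertex = 3, p_7 = 1. Add edge {1,3}. Now deg[3]=0, deg[1]=1.
Step 8: smallest deg-1 vertex = 1, p_8 = 7. Add edge {1,7}. Now deg[1]=0, deg[7]=1.
Step 9: smallest deg-1 vertex = 7, p_9 = 6. Add edge {6,7}. Now deg[7]=0, deg[6]=1.
Step 10: smallest deg-1 vertex = 6, p_10 = 4. Add edge {4,6}. Now deg[6]=0, deg[4]=1.
Final: two remaining deg-1 vertices are 4, 12. Add edge {4,12}.

Answer: 2 11
1 5
10 12
8 11
8 9
3 9
1 3
1 7
6 7
4 6
4 12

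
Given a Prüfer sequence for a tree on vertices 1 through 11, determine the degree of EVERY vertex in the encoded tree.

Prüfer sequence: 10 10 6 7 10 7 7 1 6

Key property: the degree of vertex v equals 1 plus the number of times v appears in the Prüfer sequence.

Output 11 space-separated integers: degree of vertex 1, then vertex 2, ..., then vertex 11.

Answer: 2 1 1 1 1 3 4 1 1 4 1

Derivation:
p_1 = 10: count[10] becomes 1
p_2 = 10: count[10] becomes 2
p_3 = 6: count[6] becomes 1
p_4 = 7: count[7] becomes 1
p_5 = 10: count[10] becomes 3
p_6 = 7: count[7] becomes 2
p_7 = 7: count[7] becomes 3
p_8 = 1: count[1] becomes 1
p_9 = 6: count[6] becomes 2
Degrees (1 + count): deg[1]=1+1=2, deg[2]=1+0=1, deg[3]=1+0=1, deg[4]=1+0=1, deg[5]=1+0=1, deg[6]=1+2=3, deg[7]=1+3=4, deg[8]=1+0=1, deg[9]=1+0=1, deg[10]=1+3=4, deg[11]=1+0=1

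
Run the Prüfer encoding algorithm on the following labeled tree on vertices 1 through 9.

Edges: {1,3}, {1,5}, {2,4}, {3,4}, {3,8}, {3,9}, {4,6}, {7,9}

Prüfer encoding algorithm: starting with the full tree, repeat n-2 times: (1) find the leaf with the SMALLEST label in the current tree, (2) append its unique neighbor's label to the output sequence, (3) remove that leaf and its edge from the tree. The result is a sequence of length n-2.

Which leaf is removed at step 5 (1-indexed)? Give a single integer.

Step 1: current leaves = {2,5,6,7,8}. Remove leaf 2 (neighbor: 4).
Step 2: current leaves = {5,6,7,8}. Remove leaf 5 (neighbor: 1).
Step 3: current leaves = {1,6,7,8}. Remove leaf 1 (neighbor: 3).
Step 4: current leaves = {6,7,8}. Remove leaf 6 (neighbor: 4).
Step 5: current leaves = {4,7,8}. Remove leaf 4 (neighbor: 3).

Answer: 4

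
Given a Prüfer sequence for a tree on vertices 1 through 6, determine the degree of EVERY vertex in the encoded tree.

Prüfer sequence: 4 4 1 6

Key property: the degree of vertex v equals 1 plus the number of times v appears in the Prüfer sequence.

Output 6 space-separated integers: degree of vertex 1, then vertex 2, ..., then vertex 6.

p_1 = 4: count[4] becomes 1
p_2 = 4: count[4] becomes 2
p_3 = 1: count[1] becomes 1
p_4 = 6: count[6] becomes 1
Degrees (1 + count): deg[1]=1+1=2, deg[2]=1+0=1, deg[3]=1+0=1, deg[4]=1+2=3, deg[5]=1+0=1, deg[6]=1+1=2

Answer: 2 1 1 3 1 2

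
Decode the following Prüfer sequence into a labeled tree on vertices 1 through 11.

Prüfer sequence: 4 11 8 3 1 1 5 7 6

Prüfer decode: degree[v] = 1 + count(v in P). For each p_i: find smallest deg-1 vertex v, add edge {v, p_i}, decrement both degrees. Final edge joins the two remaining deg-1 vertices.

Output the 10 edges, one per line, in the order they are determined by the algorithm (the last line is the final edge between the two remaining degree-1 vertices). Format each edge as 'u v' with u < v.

Answer: 2 4
4 11
8 9
3 8
1 3
1 10
1 5
5 7
6 7
6 11

Derivation:
Initial degrees: {1:3, 2:1, 3:2, 4:2, 5:2, 6:2, 7:2, 8:2, 9:1, 10:1, 11:2}
Step 1: smallest deg-1 vertex = 2, p_1 = 4. Add edge {2,4}. Now deg[2]=0, deg[4]=1.
Step 2: smallest deg-1 vertex = 4, p_2 = 11. Add edge {4,11}. Now deg[4]=0, deg[11]=1.
Step 3: smallest deg-1 vertex = 9, p_3 = 8. Add edge {8,9}. Now deg[9]=0, deg[8]=1.
Step 4: smallest deg-1 vertex = 8, p_4 = 3. Add edge {3,8}. Now deg[8]=0, deg[3]=1.
Step 5: smallest deg-1 vertex = 3, p_5 = 1. Add edge {1,3}. Now deg[3]=0, deg[1]=2.
Step 6: smallest deg-1 vertex = 10, p_6 = 1. Add edge {1,10}. Now deg[10]=0, deg[1]=1.
Step 7: smallest deg-1 vertex = 1, p_7 = 5. Add edge {1,5}. Now deg[1]=0, deg[5]=1.
Step 8: smallest deg-1 vertex = 5, p_8 = 7. Add edge {5,7}. Now deg[5]=0, deg[7]=1.
Step 9: smallest deg-1 vertex = 7, p_9 = 6. Add edge {6,7}. Now deg[7]=0, deg[6]=1.
Final: two remaining deg-1 vertices are 6, 11. Add edge {6,11}.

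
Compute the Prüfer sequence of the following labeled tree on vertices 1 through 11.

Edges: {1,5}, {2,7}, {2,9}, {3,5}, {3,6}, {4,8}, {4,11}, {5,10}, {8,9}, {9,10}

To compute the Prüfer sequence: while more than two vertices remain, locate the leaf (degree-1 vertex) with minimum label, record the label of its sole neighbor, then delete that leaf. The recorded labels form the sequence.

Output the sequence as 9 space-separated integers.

Step 1: leaves = {1,6,7,11}. Remove smallest leaf 1, emit neighbor 5.
Step 2: leaves = {6,7,11}. Remove smallest leaf 6, emit neighbor 3.
Step 3: leaves = {3,7,11}. Remove smallest leaf 3, emit neighbor 5.
Step 4: leaves = {5,7,11}. Remove smallest leaf 5, emit neighbor 10.
Step 5: leaves = {7,10,11}. Remove smallest leaf 7, emit neighbor 2.
Step 6: leaves = {2,10,11}. Remove smallest leaf 2, emit neighbor 9.
Step 7: leaves = {10,11}. Remove smallest leaf 10, emit neighbor 9.
Step 8: leaves = {9,11}. Remove smallest leaf 9, emit neighbor 8.
Step 9: leaves = {8,11}. Remove smallest leaf 8, emit neighbor 4.
Done: 2 vertices remain (4, 11). Sequence = [5 3 5 10 2 9 9 8 4]

Answer: 5 3 5 10 2 9 9 8 4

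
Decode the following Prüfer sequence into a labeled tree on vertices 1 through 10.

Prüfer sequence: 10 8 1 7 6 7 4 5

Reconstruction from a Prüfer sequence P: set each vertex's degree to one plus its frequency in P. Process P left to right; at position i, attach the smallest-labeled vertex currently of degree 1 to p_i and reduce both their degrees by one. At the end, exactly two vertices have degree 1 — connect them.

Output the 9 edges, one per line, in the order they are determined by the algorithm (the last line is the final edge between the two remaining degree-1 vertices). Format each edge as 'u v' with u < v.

Answer: 2 10
3 8
1 8
1 7
6 9
6 7
4 7
4 5
5 10

Derivation:
Initial degrees: {1:2, 2:1, 3:1, 4:2, 5:2, 6:2, 7:3, 8:2, 9:1, 10:2}
Step 1: smallest deg-1 vertex = 2, p_1 = 10. Add edge {2,10}. Now deg[2]=0, deg[10]=1.
Step 2: smallest deg-1 vertex = 3, p_2 = 8. Add edge {3,8}. Now deg[3]=0, deg[8]=1.
Step 3: smallest deg-1 vertex = 8, p_3 = 1. Add edge {1,8}. Now deg[8]=0, deg[1]=1.
Step 4: smallest deg-1 vertex = 1, p_4 = 7. Add edge {1,7}. Now deg[1]=0, deg[7]=2.
Step 5: smallest deg-1 vertex = 9, p_5 = 6. Add edge {6,9}. Now deg[9]=0, deg[6]=1.
Step 6: smallest deg-1 vertex = 6, p_6 = 7. Add edge {6,7}. Now deg[6]=0, deg[7]=1.
Step 7: smallest deg-1 vertex = 7, p_7 = 4. Add edge {4,7}. Now deg[7]=0, deg[4]=1.
Step 8: smallest deg-1 vertex = 4, p_8 = 5. Add edge {4,5}. Now deg[4]=0, deg[5]=1.
Final: two remaining deg-1 vertices are 5, 10. Add edge {5,10}.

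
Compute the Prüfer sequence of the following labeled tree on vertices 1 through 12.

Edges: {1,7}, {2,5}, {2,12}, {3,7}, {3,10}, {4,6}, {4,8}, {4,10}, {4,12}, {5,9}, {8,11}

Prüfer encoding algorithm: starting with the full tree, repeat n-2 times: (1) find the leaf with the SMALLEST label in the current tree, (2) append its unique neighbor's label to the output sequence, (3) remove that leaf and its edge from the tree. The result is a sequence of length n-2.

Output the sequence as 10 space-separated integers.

Answer: 7 4 3 10 5 2 12 4 8 4

Derivation:
Step 1: leaves = {1,6,9,11}. Remove smallest leaf 1, emit neighbor 7.
Step 2: leaves = {6,7,9,11}. Remove smallest leaf 6, emit neighbor 4.
Step 3: leaves = {7,9,11}. Remove smallest leaf 7, emit neighbor 3.
Step 4: leaves = {3,9,11}. Remove smallest leaf 3, emit neighbor 10.
Step 5: leaves = {9,10,11}. Remove smallest leaf 9, emit neighbor 5.
Step 6: leaves = {5,10,11}. Remove smallest leaf 5, emit neighbor 2.
Step 7: leaves = {2,10,11}. Remove smallest leaf 2, emit neighbor 12.
Step 8: leaves = {10,11,12}. Remove smallest leaf 10, emit neighbor 4.
Step 9: leaves = {11,12}. Remove smallest leaf 11, emit neighbor 8.
Step 10: leaves = {8,12}. Remove smallest leaf 8, emit neighbor 4.
Done: 2 vertices remain (4, 12). Sequence = [7 4 3 10 5 2 12 4 8 4]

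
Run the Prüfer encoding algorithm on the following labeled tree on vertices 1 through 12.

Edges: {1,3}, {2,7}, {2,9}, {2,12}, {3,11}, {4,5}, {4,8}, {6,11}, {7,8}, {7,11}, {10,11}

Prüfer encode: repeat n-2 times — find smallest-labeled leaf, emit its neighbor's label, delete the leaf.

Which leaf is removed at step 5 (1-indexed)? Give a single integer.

Step 1: current leaves = {1,5,6,9,10,12}. Remove leaf 1 (neighbor: 3).
Step 2: current leaves = {3,5,6,9,10,12}. Remove leaf 3 (neighbor: 11).
Step 3: current leaves = {5,6,9,10,12}. Remove leaf 5 (neighbor: 4).
Step 4: current leaves = {4,6,9,10,12}. Remove leaf 4 (neighbor: 8).
Step 5: current leaves = {6,8,9,10,12}. Remove leaf 6 (neighbor: 11).

Answer: 6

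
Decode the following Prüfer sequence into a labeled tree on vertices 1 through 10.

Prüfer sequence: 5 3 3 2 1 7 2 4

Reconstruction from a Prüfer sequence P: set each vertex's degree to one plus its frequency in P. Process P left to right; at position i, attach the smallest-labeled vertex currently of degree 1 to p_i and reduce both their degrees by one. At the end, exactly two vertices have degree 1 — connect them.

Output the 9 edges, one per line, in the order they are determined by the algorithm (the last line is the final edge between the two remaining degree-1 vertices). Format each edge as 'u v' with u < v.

Initial degrees: {1:2, 2:3, 3:3, 4:2, 5:2, 6:1, 7:2, 8:1, 9:1, 10:1}
Step 1: smallest deg-1 vertex = 6, p_1 = 5. Add edge {5,6}. Now deg[6]=0, deg[5]=1.
Step 2: smallest deg-1 vertex = 5, p_2 = 3. Add edge {3,5}. Now deg[5]=0, deg[3]=2.
Step 3: smallest deg-1 vertex = 8, p_3 = 3. Add edge {3,8}. Now deg[8]=0, deg[3]=1.
Step 4: smallest deg-1 vertex = 3, p_4 = 2. Add edge {2,3}. Now deg[3]=0, deg[2]=2.
Step 5: smallest deg-1 vertex = 9, p_5 = 1. Add edge {1,9}. Now deg[9]=0, deg[1]=1.
Step 6: smallest deg-1 vertex = 1, p_6 = 7. Add edge {1,7}. Now deg[1]=0, deg[7]=1.
Step 7: smallest deg-1 vertex = 7, p_7 = 2. Add edge {2,7}. Now deg[7]=0, deg[2]=1.
Step 8: smallest deg-1 vertex = 2, p_8 = 4. Add edge {2,4}. Now deg[2]=0, deg[4]=1.
Final: two remaining deg-1 vertices are 4, 10. Add edge {4,10}.

Answer: 5 6
3 5
3 8
2 3
1 9
1 7
2 7
2 4
4 10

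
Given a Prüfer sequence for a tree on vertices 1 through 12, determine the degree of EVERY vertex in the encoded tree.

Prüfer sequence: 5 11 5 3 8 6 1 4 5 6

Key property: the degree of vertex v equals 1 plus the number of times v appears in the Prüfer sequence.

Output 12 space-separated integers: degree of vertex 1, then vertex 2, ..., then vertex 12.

Answer: 2 1 2 2 4 3 1 2 1 1 2 1

Derivation:
p_1 = 5: count[5] becomes 1
p_2 = 11: count[11] becomes 1
p_3 = 5: count[5] becomes 2
p_4 = 3: count[3] becomes 1
p_5 = 8: count[8] becomes 1
p_6 = 6: count[6] becomes 1
p_7 = 1: count[1] becomes 1
p_8 = 4: count[4] becomes 1
p_9 = 5: count[5] becomes 3
p_10 = 6: count[6] becomes 2
Degrees (1 + count): deg[1]=1+1=2, deg[2]=1+0=1, deg[3]=1+1=2, deg[4]=1+1=2, deg[5]=1+3=4, deg[6]=1+2=3, deg[7]=1+0=1, deg[8]=1+1=2, deg[9]=1+0=1, deg[10]=1+0=1, deg[11]=1+1=2, deg[12]=1+0=1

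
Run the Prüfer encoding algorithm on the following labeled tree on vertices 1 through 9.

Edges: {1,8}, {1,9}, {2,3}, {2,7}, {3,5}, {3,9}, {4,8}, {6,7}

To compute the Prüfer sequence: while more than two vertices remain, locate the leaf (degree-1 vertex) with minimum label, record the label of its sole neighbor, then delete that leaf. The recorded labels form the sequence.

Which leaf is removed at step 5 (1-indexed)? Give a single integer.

Step 1: current leaves = {4,5,6}. Remove leaf 4 (neighbor: 8).
Step 2: current leaves = {5,6,8}. Remove leaf 5 (neighbor: 3).
Step 3: current leaves = {6,8}. Remove leaf 6 (neighbor: 7).
Step 4: current leaves = {7,8}. Remove leaf 7 (neighbor: 2).
Step 5: current leaves = {2,8}. Remove leaf 2 (neighbor: 3).

Answer: 2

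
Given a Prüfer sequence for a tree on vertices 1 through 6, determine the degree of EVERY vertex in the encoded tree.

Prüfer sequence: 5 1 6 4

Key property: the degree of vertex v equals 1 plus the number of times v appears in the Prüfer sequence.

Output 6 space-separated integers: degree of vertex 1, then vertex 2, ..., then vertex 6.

p_1 = 5: count[5] becomes 1
p_2 = 1: count[1] becomes 1
p_3 = 6: count[6] becomes 1
p_4 = 4: count[4] becomes 1
Degrees (1 + count): deg[1]=1+1=2, deg[2]=1+0=1, deg[3]=1+0=1, deg[4]=1+1=2, deg[5]=1+1=2, deg[6]=1+1=2

Answer: 2 1 1 2 2 2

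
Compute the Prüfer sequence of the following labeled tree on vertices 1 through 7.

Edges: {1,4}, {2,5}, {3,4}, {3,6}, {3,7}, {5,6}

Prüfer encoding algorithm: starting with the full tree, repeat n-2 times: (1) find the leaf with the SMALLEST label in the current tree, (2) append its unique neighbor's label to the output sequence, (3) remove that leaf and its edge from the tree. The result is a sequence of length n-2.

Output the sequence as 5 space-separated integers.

Answer: 4 5 3 6 3

Derivation:
Step 1: leaves = {1,2,7}. Remove smallest leaf 1, emit neighbor 4.
Step 2: leaves = {2,4,7}. Remove smallest leaf 2, emit neighbor 5.
Step 3: leaves = {4,5,7}. Remove smallest leaf 4, emit neighbor 3.
Step 4: leaves = {5,7}. Remove smallest leaf 5, emit neighbor 6.
Step 5: leaves = {6,7}. Remove smallest leaf 6, emit neighbor 3.
Done: 2 vertices remain (3, 7). Sequence = [4 5 3 6 3]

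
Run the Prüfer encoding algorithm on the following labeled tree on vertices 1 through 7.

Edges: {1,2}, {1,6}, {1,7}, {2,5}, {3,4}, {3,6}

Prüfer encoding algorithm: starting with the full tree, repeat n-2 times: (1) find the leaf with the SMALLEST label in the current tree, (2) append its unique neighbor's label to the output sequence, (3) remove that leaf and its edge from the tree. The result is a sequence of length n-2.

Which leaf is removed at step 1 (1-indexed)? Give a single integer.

Answer: 4

Derivation:
Step 1: current leaves = {4,5,7}. Remove leaf 4 (neighbor: 3).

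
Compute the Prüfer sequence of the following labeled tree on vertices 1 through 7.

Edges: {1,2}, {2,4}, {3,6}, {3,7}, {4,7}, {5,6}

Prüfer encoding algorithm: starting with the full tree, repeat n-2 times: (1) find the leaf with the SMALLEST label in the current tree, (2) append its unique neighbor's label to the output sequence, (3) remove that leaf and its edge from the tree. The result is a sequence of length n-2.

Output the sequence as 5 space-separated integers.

Answer: 2 4 7 6 3

Derivation:
Step 1: leaves = {1,5}. Remove smallest leaf 1, emit neighbor 2.
Step 2: leaves = {2,5}. Remove smallest leaf 2, emit neighbor 4.
Step 3: leaves = {4,5}. Remove smallest leaf 4, emit neighbor 7.
Step 4: leaves = {5,7}. Remove smallest leaf 5, emit neighbor 6.
Step 5: leaves = {6,7}. Remove smallest leaf 6, emit neighbor 3.
Done: 2 vertices remain (3, 7). Sequence = [2 4 7 6 3]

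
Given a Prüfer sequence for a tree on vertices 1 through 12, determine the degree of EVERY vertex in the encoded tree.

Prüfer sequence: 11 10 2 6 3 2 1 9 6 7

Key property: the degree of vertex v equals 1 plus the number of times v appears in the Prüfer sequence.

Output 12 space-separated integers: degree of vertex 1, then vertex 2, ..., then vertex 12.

p_1 = 11: count[11] becomes 1
p_2 = 10: count[10] becomes 1
p_3 = 2: count[2] becomes 1
p_4 = 6: count[6] becomes 1
p_5 = 3: count[3] becomes 1
p_6 = 2: count[2] becomes 2
p_7 = 1: count[1] becomes 1
p_8 = 9: count[9] becomes 1
p_9 = 6: count[6] becomes 2
p_10 = 7: count[7] becomes 1
Degrees (1 + count): deg[1]=1+1=2, deg[2]=1+2=3, deg[3]=1+1=2, deg[4]=1+0=1, deg[5]=1+0=1, deg[6]=1+2=3, deg[7]=1+1=2, deg[8]=1+0=1, deg[9]=1+1=2, deg[10]=1+1=2, deg[11]=1+1=2, deg[12]=1+0=1

Answer: 2 3 2 1 1 3 2 1 2 2 2 1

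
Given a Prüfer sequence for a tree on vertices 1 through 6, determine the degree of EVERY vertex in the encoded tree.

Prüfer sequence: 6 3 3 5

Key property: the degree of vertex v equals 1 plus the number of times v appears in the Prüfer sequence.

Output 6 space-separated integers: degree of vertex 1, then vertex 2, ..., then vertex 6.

p_1 = 6: count[6] becomes 1
p_2 = 3: count[3] becomes 1
p_3 = 3: count[3] becomes 2
p_4 = 5: count[5] becomes 1
Degrees (1 + count): deg[1]=1+0=1, deg[2]=1+0=1, deg[3]=1+2=3, deg[4]=1+0=1, deg[5]=1+1=2, deg[6]=1+1=2

Answer: 1 1 3 1 2 2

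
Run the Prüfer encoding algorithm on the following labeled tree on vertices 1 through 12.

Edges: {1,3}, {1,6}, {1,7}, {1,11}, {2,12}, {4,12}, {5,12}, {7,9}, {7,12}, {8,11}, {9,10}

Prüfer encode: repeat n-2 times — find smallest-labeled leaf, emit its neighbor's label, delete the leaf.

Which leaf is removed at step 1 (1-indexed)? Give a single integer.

Answer: 2

Derivation:
Step 1: current leaves = {2,3,4,5,6,8,10}. Remove leaf 2 (neighbor: 12).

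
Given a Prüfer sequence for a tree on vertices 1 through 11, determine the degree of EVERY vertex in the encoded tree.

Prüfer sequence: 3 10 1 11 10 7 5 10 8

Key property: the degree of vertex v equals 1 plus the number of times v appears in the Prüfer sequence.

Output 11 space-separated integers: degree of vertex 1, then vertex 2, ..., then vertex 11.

p_1 = 3: count[3] becomes 1
p_2 = 10: count[10] becomes 1
p_3 = 1: count[1] becomes 1
p_4 = 11: count[11] becomes 1
p_5 = 10: count[10] becomes 2
p_6 = 7: count[7] becomes 1
p_7 = 5: count[5] becomes 1
p_8 = 10: count[10] becomes 3
p_9 = 8: count[8] becomes 1
Degrees (1 + count): deg[1]=1+1=2, deg[2]=1+0=1, deg[3]=1+1=2, deg[4]=1+0=1, deg[5]=1+1=2, deg[6]=1+0=1, deg[7]=1+1=2, deg[8]=1+1=2, deg[9]=1+0=1, deg[10]=1+3=4, deg[11]=1+1=2

Answer: 2 1 2 1 2 1 2 2 1 4 2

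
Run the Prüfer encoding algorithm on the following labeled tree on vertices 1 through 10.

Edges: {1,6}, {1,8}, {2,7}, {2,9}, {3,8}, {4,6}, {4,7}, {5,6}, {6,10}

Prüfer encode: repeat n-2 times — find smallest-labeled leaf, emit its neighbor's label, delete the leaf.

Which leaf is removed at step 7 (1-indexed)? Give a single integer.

Answer: 7

Derivation:
Step 1: current leaves = {3,5,9,10}. Remove leaf 3 (neighbor: 8).
Step 2: current leaves = {5,8,9,10}. Remove leaf 5 (neighbor: 6).
Step 3: current leaves = {8,9,10}. Remove leaf 8 (neighbor: 1).
Step 4: current leaves = {1,9,10}. Remove leaf 1 (neighbor: 6).
Step 5: current leaves = {9,10}. Remove leaf 9 (neighbor: 2).
Step 6: current leaves = {2,10}. Remove leaf 2 (neighbor: 7).
Step 7: current leaves = {7,10}. Remove leaf 7 (neighbor: 4).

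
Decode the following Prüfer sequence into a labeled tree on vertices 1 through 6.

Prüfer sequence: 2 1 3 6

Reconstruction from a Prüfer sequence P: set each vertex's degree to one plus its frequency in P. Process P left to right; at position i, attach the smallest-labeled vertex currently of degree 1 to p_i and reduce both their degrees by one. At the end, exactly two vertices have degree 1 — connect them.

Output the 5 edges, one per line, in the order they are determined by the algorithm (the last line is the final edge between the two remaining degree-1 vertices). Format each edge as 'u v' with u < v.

Answer: 2 4
1 2
1 3
3 6
5 6

Derivation:
Initial degrees: {1:2, 2:2, 3:2, 4:1, 5:1, 6:2}
Step 1: smallest deg-1 vertex = 4, p_1 = 2. Add edge {2,4}. Now deg[4]=0, deg[2]=1.
Step 2: smallest deg-1 vertex = 2, p_2 = 1. Add edge {1,2}. Now deg[2]=0, deg[1]=1.
Step 3: smallest deg-1 vertex = 1, p_3 = 3. Add edge {1,3}. Now deg[1]=0, deg[3]=1.
Step 4: smallest deg-1 vertex = 3, p_4 = 6. Add edge {3,6}. Now deg[3]=0, deg[6]=1.
Final: two remaining deg-1 vertices are 5, 6. Add edge {5,6}.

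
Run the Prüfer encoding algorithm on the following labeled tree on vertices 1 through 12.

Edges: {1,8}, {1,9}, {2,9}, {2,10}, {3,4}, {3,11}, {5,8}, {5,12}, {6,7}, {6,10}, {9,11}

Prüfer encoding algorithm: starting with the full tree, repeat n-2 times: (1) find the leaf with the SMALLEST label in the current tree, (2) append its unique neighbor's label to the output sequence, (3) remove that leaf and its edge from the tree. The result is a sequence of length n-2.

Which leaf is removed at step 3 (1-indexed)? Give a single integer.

Step 1: current leaves = {4,7,12}. Remove leaf 4 (neighbor: 3).
Step 2: current leaves = {3,7,12}. Remove leaf 3 (neighbor: 11).
Step 3: current leaves = {7,11,12}. Remove leaf 7 (neighbor: 6).

Answer: 7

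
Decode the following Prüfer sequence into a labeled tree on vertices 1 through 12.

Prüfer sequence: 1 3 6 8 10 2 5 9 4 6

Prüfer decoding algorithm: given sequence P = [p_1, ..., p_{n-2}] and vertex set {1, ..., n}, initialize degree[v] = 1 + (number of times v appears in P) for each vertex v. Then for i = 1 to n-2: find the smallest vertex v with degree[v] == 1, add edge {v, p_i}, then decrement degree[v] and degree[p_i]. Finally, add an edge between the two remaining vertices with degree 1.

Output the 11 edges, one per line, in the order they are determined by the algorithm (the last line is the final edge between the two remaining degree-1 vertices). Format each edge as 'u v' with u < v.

Answer: 1 7
1 3
3 6
8 11
8 10
2 10
2 5
5 9
4 9
4 6
6 12

Derivation:
Initial degrees: {1:2, 2:2, 3:2, 4:2, 5:2, 6:3, 7:1, 8:2, 9:2, 10:2, 11:1, 12:1}
Step 1: smallest deg-1 vertex = 7, p_1 = 1. Add edge {1,7}. Now deg[7]=0, deg[1]=1.
Step 2: smallest deg-1 vertex = 1, p_2 = 3. Add edge {1,3}. Now deg[1]=0, deg[3]=1.
Step 3: smallest deg-1 vertex = 3, p_3 = 6. Add edge {3,6}. Now deg[3]=0, deg[6]=2.
Step 4: smallest deg-1 vertex = 11, p_4 = 8. Add edge {8,11}. Now deg[11]=0, deg[8]=1.
Step 5: smallest deg-1 vertex = 8, p_5 = 10. Add edge {8,10}. Now deg[8]=0, deg[10]=1.
Step 6: smallest deg-1 vertex = 10, p_6 = 2. Add edge {2,10}. Now deg[10]=0, deg[2]=1.
Step 7: smallest deg-1 vertex = 2, p_7 = 5. Add edge {2,5}. Now deg[2]=0, deg[5]=1.
Step 8: smallest deg-1 vertex = 5, p_8 = 9. Add edge {5,9}. Now deg[5]=0, deg[9]=1.
Step 9: smallest deg-1 vertex = 9, p_9 = 4. Add edge {4,9}. Now deg[9]=0, deg[4]=1.
Step 10: smallest deg-1 vertex = 4, p_10 = 6. Add edge {4,6}. Now deg[4]=0, deg[6]=1.
Final: two remaining deg-1 vertices are 6, 12. Add edge {6,12}.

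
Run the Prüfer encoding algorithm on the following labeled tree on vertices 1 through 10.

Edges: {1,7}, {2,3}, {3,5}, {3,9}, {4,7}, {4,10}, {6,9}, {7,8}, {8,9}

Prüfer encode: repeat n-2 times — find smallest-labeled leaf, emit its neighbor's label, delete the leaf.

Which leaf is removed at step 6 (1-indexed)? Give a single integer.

Answer: 9

Derivation:
Step 1: current leaves = {1,2,5,6,10}. Remove leaf 1 (neighbor: 7).
Step 2: current leaves = {2,5,6,10}. Remove leaf 2 (neighbor: 3).
Step 3: current leaves = {5,6,10}. Remove leaf 5 (neighbor: 3).
Step 4: current leaves = {3,6,10}. Remove leaf 3 (neighbor: 9).
Step 5: current leaves = {6,10}. Remove leaf 6 (neighbor: 9).
Step 6: current leaves = {9,10}. Remove leaf 9 (neighbor: 8).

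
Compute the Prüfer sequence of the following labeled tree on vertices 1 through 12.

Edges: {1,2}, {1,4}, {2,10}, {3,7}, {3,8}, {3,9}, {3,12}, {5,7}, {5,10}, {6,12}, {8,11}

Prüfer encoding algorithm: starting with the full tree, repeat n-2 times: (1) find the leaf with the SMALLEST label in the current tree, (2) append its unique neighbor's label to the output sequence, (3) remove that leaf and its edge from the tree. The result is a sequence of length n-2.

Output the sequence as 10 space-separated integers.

Answer: 1 2 10 12 3 5 7 3 8 3

Derivation:
Step 1: leaves = {4,6,9,11}. Remove smallest leaf 4, emit neighbor 1.
Step 2: leaves = {1,6,9,11}. Remove smallest leaf 1, emit neighbor 2.
Step 3: leaves = {2,6,9,11}. Remove smallest leaf 2, emit neighbor 10.
Step 4: leaves = {6,9,10,11}. Remove smallest leaf 6, emit neighbor 12.
Step 5: leaves = {9,10,11,12}. Remove smallest leaf 9, emit neighbor 3.
Step 6: leaves = {10,11,12}. Remove smallest leaf 10, emit neighbor 5.
Step 7: leaves = {5,11,12}. Remove smallest leaf 5, emit neighbor 7.
Step 8: leaves = {7,11,12}. Remove smallest leaf 7, emit neighbor 3.
Step 9: leaves = {11,12}. Remove smallest leaf 11, emit neighbor 8.
Step 10: leaves = {8,12}. Remove smallest leaf 8, emit neighbor 3.
Done: 2 vertices remain (3, 12). Sequence = [1 2 10 12 3 5 7 3 8 3]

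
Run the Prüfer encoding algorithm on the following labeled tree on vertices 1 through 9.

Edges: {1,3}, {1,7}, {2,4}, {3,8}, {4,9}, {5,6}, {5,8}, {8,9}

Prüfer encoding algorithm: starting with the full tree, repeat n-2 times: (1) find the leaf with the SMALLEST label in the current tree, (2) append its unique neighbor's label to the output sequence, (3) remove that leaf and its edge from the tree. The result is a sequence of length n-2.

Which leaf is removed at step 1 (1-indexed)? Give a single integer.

Step 1: current leaves = {2,6,7}. Remove leaf 2 (neighbor: 4).

Answer: 2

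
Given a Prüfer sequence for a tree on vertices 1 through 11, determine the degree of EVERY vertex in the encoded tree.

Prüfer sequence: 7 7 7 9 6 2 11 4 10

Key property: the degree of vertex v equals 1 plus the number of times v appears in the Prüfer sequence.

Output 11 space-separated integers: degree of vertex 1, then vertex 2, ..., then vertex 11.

p_1 = 7: count[7] becomes 1
p_2 = 7: count[7] becomes 2
p_3 = 7: count[7] becomes 3
p_4 = 9: count[9] becomes 1
p_5 = 6: count[6] becomes 1
p_6 = 2: count[2] becomes 1
p_7 = 11: count[11] becomes 1
p_8 = 4: count[4] becomes 1
p_9 = 10: count[10] becomes 1
Degrees (1 + count): deg[1]=1+0=1, deg[2]=1+1=2, deg[3]=1+0=1, deg[4]=1+1=2, deg[5]=1+0=1, deg[6]=1+1=2, deg[7]=1+3=4, deg[8]=1+0=1, deg[9]=1+1=2, deg[10]=1+1=2, deg[11]=1+1=2

Answer: 1 2 1 2 1 2 4 1 2 2 2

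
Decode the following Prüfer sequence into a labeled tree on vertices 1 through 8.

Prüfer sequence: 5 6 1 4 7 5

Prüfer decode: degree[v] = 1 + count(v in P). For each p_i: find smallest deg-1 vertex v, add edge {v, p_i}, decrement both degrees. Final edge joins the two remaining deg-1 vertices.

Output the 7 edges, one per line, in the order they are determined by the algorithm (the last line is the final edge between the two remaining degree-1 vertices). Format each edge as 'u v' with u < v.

Answer: 2 5
3 6
1 6
1 4
4 7
5 7
5 8

Derivation:
Initial degrees: {1:2, 2:1, 3:1, 4:2, 5:3, 6:2, 7:2, 8:1}
Step 1: smallest deg-1 vertex = 2, p_1 = 5. Add edge {2,5}. Now deg[2]=0, deg[5]=2.
Step 2: smallest deg-1 vertex = 3, p_2 = 6. Add edge {3,6}. Now deg[3]=0, deg[6]=1.
Step 3: smallest deg-1 vertex = 6, p_3 = 1. Add edge {1,6}. Now deg[6]=0, deg[1]=1.
Step 4: smallest deg-1 vertex = 1, p_4 = 4. Add edge {1,4}. Now deg[1]=0, deg[4]=1.
Step 5: smallest deg-1 vertex = 4, p_5 = 7. Add edge {4,7}. Now deg[4]=0, deg[7]=1.
Step 6: smallest deg-1 vertex = 7, p_6 = 5. Add edge {5,7}. Now deg[7]=0, deg[5]=1.
Final: two remaining deg-1 vertices are 5, 8. Add edge {5,8}.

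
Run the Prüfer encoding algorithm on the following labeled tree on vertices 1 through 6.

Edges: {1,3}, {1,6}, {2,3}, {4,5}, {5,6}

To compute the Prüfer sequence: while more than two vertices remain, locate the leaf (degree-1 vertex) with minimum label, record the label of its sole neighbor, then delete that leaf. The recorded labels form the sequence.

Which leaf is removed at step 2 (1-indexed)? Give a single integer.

Answer: 3

Derivation:
Step 1: current leaves = {2,4}. Remove leaf 2 (neighbor: 3).
Step 2: current leaves = {3,4}. Remove leaf 3 (neighbor: 1).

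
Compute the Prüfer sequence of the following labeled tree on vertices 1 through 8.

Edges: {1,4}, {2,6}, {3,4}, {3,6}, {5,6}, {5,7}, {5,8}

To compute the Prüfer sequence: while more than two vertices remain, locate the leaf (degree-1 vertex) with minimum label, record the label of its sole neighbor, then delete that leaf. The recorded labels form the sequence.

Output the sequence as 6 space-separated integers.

Step 1: leaves = {1,2,7,8}. Remove smallest leaf 1, emit neighbor 4.
Step 2: leaves = {2,4,7,8}. Remove smallest leaf 2, emit neighbor 6.
Step 3: leaves = {4,7,8}. Remove smallest leaf 4, emit neighbor 3.
Step 4: leaves = {3,7,8}. Remove smallest leaf 3, emit neighbor 6.
Step 5: leaves = {6,7,8}. Remove smallest leaf 6, emit neighbor 5.
Step 6: leaves = {7,8}. Remove smallest leaf 7, emit neighbor 5.
Done: 2 vertices remain (5, 8). Sequence = [4 6 3 6 5 5]

Answer: 4 6 3 6 5 5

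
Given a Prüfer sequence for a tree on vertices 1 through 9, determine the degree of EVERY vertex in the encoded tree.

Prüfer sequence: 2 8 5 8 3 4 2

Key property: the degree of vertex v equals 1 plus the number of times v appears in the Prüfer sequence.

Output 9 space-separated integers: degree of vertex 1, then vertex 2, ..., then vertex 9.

Answer: 1 3 2 2 2 1 1 3 1

Derivation:
p_1 = 2: count[2] becomes 1
p_2 = 8: count[8] becomes 1
p_3 = 5: count[5] becomes 1
p_4 = 8: count[8] becomes 2
p_5 = 3: count[3] becomes 1
p_6 = 4: count[4] becomes 1
p_7 = 2: count[2] becomes 2
Degrees (1 + count): deg[1]=1+0=1, deg[2]=1+2=3, deg[3]=1+1=2, deg[4]=1+1=2, deg[5]=1+1=2, deg[6]=1+0=1, deg[7]=1+0=1, deg[8]=1+2=3, deg[9]=1+0=1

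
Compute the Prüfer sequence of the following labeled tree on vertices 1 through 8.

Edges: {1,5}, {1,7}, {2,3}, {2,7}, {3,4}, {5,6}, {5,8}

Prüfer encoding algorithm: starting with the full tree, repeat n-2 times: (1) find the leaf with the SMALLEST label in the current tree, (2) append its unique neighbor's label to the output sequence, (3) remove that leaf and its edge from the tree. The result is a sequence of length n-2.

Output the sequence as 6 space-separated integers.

Answer: 3 2 7 5 1 5

Derivation:
Step 1: leaves = {4,6,8}. Remove smallest leaf 4, emit neighbor 3.
Step 2: leaves = {3,6,8}. Remove smallest leaf 3, emit neighbor 2.
Step 3: leaves = {2,6,8}. Remove smallest leaf 2, emit neighbor 7.
Step 4: leaves = {6,7,8}. Remove smallest leaf 6, emit neighbor 5.
Step 5: leaves = {7,8}. Remove smallest leaf 7, emit neighbor 1.
Step 6: leaves = {1,8}. Remove smallest leaf 1, emit neighbor 5.
Done: 2 vertices remain (5, 8). Sequence = [3 2 7 5 1 5]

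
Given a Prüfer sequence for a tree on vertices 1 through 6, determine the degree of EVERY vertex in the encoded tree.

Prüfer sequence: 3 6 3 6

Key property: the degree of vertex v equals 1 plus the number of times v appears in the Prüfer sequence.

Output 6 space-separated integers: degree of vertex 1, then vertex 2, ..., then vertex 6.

Answer: 1 1 3 1 1 3

Derivation:
p_1 = 3: count[3] becomes 1
p_2 = 6: count[6] becomes 1
p_3 = 3: count[3] becomes 2
p_4 = 6: count[6] becomes 2
Degrees (1 + count): deg[1]=1+0=1, deg[2]=1+0=1, deg[3]=1+2=3, deg[4]=1+0=1, deg[5]=1+0=1, deg[6]=1+2=3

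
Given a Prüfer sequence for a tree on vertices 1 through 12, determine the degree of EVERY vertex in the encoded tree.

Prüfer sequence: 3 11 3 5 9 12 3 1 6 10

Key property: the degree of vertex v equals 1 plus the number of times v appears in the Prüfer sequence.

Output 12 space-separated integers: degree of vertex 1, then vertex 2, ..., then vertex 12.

Answer: 2 1 4 1 2 2 1 1 2 2 2 2

Derivation:
p_1 = 3: count[3] becomes 1
p_2 = 11: count[11] becomes 1
p_3 = 3: count[3] becomes 2
p_4 = 5: count[5] becomes 1
p_5 = 9: count[9] becomes 1
p_6 = 12: count[12] becomes 1
p_7 = 3: count[3] becomes 3
p_8 = 1: count[1] becomes 1
p_9 = 6: count[6] becomes 1
p_10 = 10: count[10] becomes 1
Degrees (1 + count): deg[1]=1+1=2, deg[2]=1+0=1, deg[3]=1+3=4, deg[4]=1+0=1, deg[5]=1+1=2, deg[6]=1+1=2, deg[7]=1+0=1, deg[8]=1+0=1, deg[9]=1+1=2, deg[10]=1+1=2, deg[11]=1+1=2, deg[12]=1+1=2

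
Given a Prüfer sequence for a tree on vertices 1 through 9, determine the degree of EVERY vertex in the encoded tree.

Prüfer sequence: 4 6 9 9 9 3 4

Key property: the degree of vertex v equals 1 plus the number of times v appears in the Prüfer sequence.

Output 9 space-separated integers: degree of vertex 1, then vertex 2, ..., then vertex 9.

Answer: 1 1 2 3 1 2 1 1 4

Derivation:
p_1 = 4: count[4] becomes 1
p_2 = 6: count[6] becomes 1
p_3 = 9: count[9] becomes 1
p_4 = 9: count[9] becomes 2
p_5 = 9: count[9] becomes 3
p_6 = 3: count[3] becomes 1
p_7 = 4: count[4] becomes 2
Degrees (1 + count): deg[1]=1+0=1, deg[2]=1+0=1, deg[3]=1+1=2, deg[4]=1+2=3, deg[5]=1+0=1, deg[6]=1+1=2, deg[7]=1+0=1, deg[8]=1+0=1, deg[9]=1+3=4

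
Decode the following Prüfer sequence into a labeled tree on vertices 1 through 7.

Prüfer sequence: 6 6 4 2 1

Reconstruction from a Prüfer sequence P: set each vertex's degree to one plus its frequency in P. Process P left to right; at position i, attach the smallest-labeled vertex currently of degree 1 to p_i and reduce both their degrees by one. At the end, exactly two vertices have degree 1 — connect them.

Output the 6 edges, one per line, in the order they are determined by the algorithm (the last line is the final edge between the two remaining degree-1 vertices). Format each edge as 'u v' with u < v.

Initial degrees: {1:2, 2:2, 3:1, 4:2, 5:1, 6:3, 7:1}
Step 1: smallest deg-1 vertex = 3, p_1 = 6. Add edge {3,6}. Now deg[3]=0, deg[6]=2.
Step 2: smallest deg-1 vertex = 5, p_2 = 6. Add edge {5,6}. Now deg[5]=0, deg[6]=1.
Step 3: smallest deg-1 vertex = 6, p_3 = 4. Add edge {4,6}. Now deg[6]=0, deg[4]=1.
Step 4: smallest deg-1 vertex = 4, p_4 = 2. Add edge {2,4}. Now deg[4]=0, deg[2]=1.
Step 5: smallest deg-1 vertex = 2, p_5 = 1. Add edge {1,2}. Now deg[2]=0, deg[1]=1.
Final: two remaining deg-1 vertices are 1, 7. Add edge {1,7}.

Answer: 3 6
5 6
4 6
2 4
1 2
1 7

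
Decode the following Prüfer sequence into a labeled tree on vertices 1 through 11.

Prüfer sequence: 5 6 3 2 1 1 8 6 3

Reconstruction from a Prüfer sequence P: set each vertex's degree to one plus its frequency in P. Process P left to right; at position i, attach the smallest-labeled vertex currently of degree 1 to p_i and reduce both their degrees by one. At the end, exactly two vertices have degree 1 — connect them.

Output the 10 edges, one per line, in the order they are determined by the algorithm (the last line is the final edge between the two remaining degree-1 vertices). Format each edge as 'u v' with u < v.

Answer: 4 5
5 6
3 7
2 9
1 2
1 10
1 8
6 8
3 6
3 11

Derivation:
Initial degrees: {1:3, 2:2, 3:3, 4:1, 5:2, 6:3, 7:1, 8:2, 9:1, 10:1, 11:1}
Step 1: smallest deg-1 vertex = 4, p_1 = 5. Add edge {4,5}. Now deg[4]=0, deg[5]=1.
Step 2: smallest deg-1 vertex = 5, p_2 = 6. Add edge {5,6}. Now deg[5]=0, deg[6]=2.
Step 3: smallest deg-1 vertex = 7, p_3 = 3. Add edge {3,7}. Now deg[7]=0, deg[3]=2.
Step 4: smallest deg-1 vertex = 9, p_4 = 2. Add edge {2,9}. Now deg[9]=0, deg[2]=1.
Step 5: smallest deg-1 vertex = 2, p_5 = 1. Add edge {1,2}. Now deg[2]=0, deg[1]=2.
Step 6: smallest deg-1 vertex = 10, p_6 = 1. Add edge {1,10}. Now deg[10]=0, deg[1]=1.
Step 7: smallest deg-1 vertex = 1, p_7 = 8. Add edge {1,8}. Now deg[1]=0, deg[8]=1.
Step 8: smallest deg-1 vertex = 8, p_8 = 6. Add edge {6,8}. Now deg[8]=0, deg[6]=1.
Step 9: smallest deg-1 vertex = 6, p_9 = 3. Add edge {3,6}. Now deg[6]=0, deg[3]=1.
Final: two remaining deg-1 vertices are 3, 11. Add edge {3,11}.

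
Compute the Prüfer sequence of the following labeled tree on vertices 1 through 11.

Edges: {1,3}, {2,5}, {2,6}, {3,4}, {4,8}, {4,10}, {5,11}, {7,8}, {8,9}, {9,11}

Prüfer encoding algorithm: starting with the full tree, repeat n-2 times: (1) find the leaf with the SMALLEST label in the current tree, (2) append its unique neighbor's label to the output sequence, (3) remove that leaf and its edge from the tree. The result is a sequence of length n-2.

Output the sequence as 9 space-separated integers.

Step 1: leaves = {1,6,7,10}. Remove smallest leaf 1, emit neighbor 3.
Step 2: leaves = {3,6,7,10}. Remove smallest leaf 3, emit neighbor 4.
Step 3: leaves = {6,7,10}. Remove smallest leaf 6, emit neighbor 2.
Step 4: leaves = {2,7,10}. Remove smallest leaf 2, emit neighbor 5.
Step 5: leaves = {5,7,10}. Remove smallest leaf 5, emit neighbor 11.
Step 6: leaves = {7,10,11}. Remove smallest leaf 7, emit neighbor 8.
Step 7: leaves = {10,11}. Remove smallest leaf 10, emit neighbor 4.
Step 8: leaves = {4,11}. Remove smallest leaf 4, emit neighbor 8.
Step 9: leaves = {8,11}. Remove smallest leaf 8, emit neighbor 9.
Done: 2 vertices remain (9, 11). Sequence = [3 4 2 5 11 8 4 8 9]

Answer: 3 4 2 5 11 8 4 8 9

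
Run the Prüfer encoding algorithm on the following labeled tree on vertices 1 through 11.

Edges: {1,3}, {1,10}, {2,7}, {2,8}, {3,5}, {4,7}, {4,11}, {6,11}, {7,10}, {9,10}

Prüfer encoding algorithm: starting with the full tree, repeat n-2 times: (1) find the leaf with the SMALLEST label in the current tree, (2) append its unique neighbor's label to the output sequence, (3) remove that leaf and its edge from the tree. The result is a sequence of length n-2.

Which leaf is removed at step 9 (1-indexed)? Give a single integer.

Step 1: current leaves = {5,6,8,9}. Remove leaf 5 (neighbor: 3).
Step 2: current leaves = {3,6,8,9}. Remove leaf 3 (neighbor: 1).
Step 3: current leaves = {1,6,8,9}. Remove leaf 1 (neighbor: 10).
Step 4: current leaves = {6,8,9}. Remove leaf 6 (neighbor: 11).
Step 5: current leaves = {8,9,11}. Remove leaf 8 (neighbor: 2).
Step 6: current leaves = {2,9,11}. Remove leaf 2 (neighbor: 7).
Step 7: current leaves = {9,11}. Remove leaf 9 (neighbor: 10).
Step 8: current leaves = {10,11}. Remove leaf 10 (neighbor: 7).
Step 9: current leaves = {7,11}. Remove leaf 7 (neighbor: 4).

Answer: 7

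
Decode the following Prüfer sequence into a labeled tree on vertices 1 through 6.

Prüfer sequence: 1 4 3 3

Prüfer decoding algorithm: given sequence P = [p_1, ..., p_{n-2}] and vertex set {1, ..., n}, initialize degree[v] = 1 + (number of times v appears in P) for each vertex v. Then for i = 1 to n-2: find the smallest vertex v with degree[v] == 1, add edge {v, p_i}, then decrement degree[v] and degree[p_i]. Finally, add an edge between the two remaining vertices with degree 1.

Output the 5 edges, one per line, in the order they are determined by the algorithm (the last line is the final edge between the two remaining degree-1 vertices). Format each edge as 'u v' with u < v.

Initial degrees: {1:2, 2:1, 3:3, 4:2, 5:1, 6:1}
Step 1: smallest deg-1 vertex = 2, p_1 = 1. Add edge {1,2}. Now deg[2]=0, deg[1]=1.
Step 2: smallest deg-1 vertex = 1, p_2 = 4. Add edge {1,4}. Now deg[1]=0, deg[4]=1.
Step 3: smallest deg-1 vertex = 4, p_3 = 3. Add edge {3,4}. Now deg[4]=0, deg[3]=2.
Step 4: smallest deg-1 vertex = 5, p_4 = 3. Add edge {3,5}. Now deg[5]=0, deg[3]=1.
Final: two remaining deg-1 vertices are 3, 6. Add edge {3,6}.

Answer: 1 2
1 4
3 4
3 5
3 6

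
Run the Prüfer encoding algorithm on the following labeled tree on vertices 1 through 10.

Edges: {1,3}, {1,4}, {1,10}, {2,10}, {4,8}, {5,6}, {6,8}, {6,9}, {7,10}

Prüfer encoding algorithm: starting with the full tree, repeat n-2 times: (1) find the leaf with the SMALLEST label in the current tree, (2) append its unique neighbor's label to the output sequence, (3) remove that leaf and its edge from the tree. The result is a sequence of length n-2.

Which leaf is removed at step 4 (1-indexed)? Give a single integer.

Step 1: current leaves = {2,3,5,7,9}. Remove leaf 2 (neighbor: 10).
Step 2: current leaves = {3,5,7,9}. Remove leaf 3 (neighbor: 1).
Step 3: current leaves = {5,7,9}. Remove leaf 5 (neighbor: 6).
Step 4: current leaves = {7,9}. Remove leaf 7 (neighbor: 10).

Answer: 7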